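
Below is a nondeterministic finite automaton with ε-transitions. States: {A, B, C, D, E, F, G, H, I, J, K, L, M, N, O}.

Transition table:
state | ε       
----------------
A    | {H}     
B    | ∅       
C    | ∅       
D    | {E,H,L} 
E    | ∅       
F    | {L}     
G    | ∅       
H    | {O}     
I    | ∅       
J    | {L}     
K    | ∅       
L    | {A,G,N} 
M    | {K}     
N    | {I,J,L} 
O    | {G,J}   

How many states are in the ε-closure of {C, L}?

Start with {C, L}.
From L via ε: add A, G, N.
From A via ε: add H.
From N via ε: add I, J.
From H via ε: add O.
ε-closure = {A, C, G, H, I, J, L, N, O}, which has 9 states.

9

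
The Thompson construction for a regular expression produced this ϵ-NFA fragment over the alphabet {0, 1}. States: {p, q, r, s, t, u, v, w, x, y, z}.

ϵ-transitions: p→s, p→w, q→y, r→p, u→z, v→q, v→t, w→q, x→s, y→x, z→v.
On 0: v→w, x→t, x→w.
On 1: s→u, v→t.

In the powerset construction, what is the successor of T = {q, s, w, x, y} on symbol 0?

x on 0 → {t, w}.
No 0-transition from q, s, w, y.
Union after reading 0: {t, w}.
Now take the ϵ-closure:
From w via ϵ: add q.
From q via ϵ: add y.
From y via ϵ: add x.
From x via ϵ: add s.
No new states can be added; the closed set is {q, s, t, w, x, y}.

{q, s, t, w, x, y}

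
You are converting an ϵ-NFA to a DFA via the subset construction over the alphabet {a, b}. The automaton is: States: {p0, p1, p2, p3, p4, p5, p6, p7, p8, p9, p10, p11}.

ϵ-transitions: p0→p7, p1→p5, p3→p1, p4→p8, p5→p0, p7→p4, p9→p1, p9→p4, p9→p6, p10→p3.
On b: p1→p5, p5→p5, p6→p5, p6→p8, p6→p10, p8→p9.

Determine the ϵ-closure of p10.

Start with {p10}.
From p10 via ϵ: add p3.
From p3 via ϵ: add p1.
From p1 via ϵ: add p5.
From p5 via ϵ: add p0.
From p0 via ϵ: add p7.
From p7 via ϵ: add p4.
From p4 via ϵ: add p8.
No new states can be added; the closed set is {p0, p1, p3, p4, p5, p7, p8, p10}.

{p0, p1, p3, p4, p5, p7, p8, p10}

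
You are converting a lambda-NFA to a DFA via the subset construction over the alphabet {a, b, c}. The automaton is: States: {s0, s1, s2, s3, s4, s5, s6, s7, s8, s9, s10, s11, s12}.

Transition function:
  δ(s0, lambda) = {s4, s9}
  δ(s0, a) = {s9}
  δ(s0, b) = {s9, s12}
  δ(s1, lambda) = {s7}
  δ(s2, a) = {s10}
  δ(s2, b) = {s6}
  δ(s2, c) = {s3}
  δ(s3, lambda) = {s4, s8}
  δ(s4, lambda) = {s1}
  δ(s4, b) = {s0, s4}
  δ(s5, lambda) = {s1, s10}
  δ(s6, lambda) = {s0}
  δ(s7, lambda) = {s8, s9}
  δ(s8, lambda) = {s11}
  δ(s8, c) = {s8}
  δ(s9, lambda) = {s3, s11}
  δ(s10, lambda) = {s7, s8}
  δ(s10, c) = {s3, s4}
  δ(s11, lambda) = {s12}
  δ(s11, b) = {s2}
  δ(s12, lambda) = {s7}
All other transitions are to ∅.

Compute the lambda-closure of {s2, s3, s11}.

Start with {s2, s3, s11}.
From s3 via lambda: add s4, s8.
From s11 via lambda: add s12.
From s4 via lambda: add s1.
From s12 via lambda: add s7.
From s7 via lambda: add s9.
No new states can be added; the closed set is {s1, s2, s3, s4, s7, s8, s9, s11, s12}.

{s1, s2, s3, s4, s7, s8, s9, s11, s12}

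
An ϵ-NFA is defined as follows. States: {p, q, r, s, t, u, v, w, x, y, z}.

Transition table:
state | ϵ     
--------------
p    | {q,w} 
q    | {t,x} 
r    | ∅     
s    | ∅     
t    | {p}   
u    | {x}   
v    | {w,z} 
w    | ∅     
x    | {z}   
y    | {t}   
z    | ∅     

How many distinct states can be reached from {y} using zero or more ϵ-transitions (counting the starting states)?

Start with {y}.
From y via ϵ: add t.
From t via ϵ: add p.
From p via ϵ: add q, w.
From q via ϵ: add x.
From x via ϵ: add z.
ϵ-closure = {p, q, t, w, x, y, z}, which has 7 states.

7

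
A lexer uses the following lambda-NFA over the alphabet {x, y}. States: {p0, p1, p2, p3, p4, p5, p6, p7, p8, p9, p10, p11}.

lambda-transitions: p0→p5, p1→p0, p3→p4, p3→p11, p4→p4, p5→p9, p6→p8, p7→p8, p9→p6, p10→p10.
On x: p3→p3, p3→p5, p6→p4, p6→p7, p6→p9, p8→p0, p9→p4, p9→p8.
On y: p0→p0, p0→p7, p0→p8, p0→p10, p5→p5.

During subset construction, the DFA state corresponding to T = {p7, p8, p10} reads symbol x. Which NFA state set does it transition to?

p8 on x → {p0}.
No x-transition from p7, p10.
Union after reading x: {p0}.
Now take the lambda-closure:
From p0 via lambda: add p5.
From p5 via lambda: add p9.
From p9 via lambda: add p6.
From p6 via lambda: add p8.
No new states can be added; the closed set is {p0, p5, p6, p8, p9}.

{p0, p5, p6, p8, p9}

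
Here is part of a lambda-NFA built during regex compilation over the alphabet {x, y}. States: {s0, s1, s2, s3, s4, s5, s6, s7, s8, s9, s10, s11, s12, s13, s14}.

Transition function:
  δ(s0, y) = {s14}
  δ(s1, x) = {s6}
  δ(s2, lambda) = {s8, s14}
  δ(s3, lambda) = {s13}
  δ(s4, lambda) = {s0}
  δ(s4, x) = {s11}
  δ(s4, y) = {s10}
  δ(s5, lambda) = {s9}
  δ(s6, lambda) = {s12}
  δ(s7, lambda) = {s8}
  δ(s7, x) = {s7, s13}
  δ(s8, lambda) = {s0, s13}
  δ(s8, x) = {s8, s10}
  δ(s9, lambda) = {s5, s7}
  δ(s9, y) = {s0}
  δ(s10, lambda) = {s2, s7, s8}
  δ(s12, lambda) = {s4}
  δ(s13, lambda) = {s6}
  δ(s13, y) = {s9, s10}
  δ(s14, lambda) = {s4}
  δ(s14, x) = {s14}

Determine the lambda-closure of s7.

{s0, s4, s6, s7, s8, s12, s13}

Start with {s7}.
From s7 via lambda: add s8.
From s8 via lambda: add s0, s13.
From s13 via lambda: add s6.
From s6 via lambda: add s12.
From s12 via lambda: add s4.
No new states can be added; the closed set is {s0, s4, s6, s7, s8, s12, s13}.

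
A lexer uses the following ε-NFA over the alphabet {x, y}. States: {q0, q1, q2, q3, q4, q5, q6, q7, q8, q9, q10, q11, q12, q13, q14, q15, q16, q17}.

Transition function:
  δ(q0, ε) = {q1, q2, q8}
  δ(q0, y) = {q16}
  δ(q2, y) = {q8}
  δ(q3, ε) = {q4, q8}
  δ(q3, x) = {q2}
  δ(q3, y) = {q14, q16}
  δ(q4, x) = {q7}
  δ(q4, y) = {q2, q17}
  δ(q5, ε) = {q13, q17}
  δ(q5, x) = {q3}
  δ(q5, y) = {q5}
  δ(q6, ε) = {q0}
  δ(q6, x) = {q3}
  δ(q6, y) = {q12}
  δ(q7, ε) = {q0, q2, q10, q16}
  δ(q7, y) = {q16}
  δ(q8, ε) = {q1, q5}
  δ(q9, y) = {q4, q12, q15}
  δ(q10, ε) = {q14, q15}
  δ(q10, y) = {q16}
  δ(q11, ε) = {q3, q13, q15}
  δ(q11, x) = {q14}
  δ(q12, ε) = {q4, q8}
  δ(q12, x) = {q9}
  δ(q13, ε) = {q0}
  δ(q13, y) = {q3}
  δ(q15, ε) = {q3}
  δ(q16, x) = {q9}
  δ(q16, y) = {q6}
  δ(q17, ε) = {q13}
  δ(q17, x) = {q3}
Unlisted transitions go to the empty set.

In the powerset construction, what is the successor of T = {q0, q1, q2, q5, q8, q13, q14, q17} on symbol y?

{q0, q1, q2, q3, q4, q5, q8, q13, q16, q17}

q0 on y → {q16}.
q2 on y → {q8}.
q5 on y → {q5}.
q13 on y → {q3}.
No y-transition from q1, q8, q14, q17.
Union after reading y: {q3, q5, q8, q16}.
Now take the ε-closure:
From q3 via ε: add q4.
From q5 via ε: add q13, q17.
From q8 via ε: add q1.
From q13 via ε: add q0.
From q0 via ε: add q2.
No new states can be added; the closed set is {q0, q1, q2, q3, q4, q5, q8, q13, q16, q17}.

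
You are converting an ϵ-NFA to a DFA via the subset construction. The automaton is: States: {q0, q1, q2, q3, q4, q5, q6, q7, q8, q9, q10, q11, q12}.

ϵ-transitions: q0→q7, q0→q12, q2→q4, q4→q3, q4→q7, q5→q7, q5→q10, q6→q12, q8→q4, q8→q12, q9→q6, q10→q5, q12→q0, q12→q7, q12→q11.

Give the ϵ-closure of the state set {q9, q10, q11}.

{q0, q5, q6, q7, q9, q10, q11, q12}

Start with {q9, q10, q11}.
From q9 via ϵ: add q6.
From q10 via ϵ: add q5.
From q5 via ϵ: add q7.
From q6 via ϵ: add q12.
From q12 via ϵ: add q0.
No new states can be added; the closed set is {q0, q5, q6, q7, q9, q10, q11, q12}.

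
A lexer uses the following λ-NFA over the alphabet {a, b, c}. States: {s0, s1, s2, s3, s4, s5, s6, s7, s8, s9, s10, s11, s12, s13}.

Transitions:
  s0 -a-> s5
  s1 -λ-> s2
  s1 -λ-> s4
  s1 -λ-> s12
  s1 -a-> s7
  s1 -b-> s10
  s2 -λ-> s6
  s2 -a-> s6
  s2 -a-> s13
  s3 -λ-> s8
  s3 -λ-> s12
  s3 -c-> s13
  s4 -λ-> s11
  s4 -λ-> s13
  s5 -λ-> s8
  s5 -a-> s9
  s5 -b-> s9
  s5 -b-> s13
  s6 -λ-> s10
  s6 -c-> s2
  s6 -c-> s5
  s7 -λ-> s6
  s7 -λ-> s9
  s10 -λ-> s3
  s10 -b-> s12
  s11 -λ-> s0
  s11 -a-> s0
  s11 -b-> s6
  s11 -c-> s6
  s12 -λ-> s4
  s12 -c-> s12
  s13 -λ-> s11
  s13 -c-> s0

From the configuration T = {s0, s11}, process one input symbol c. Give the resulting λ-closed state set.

s11 on c → {s6}.
No c-transition from s0.
Union after reading c: {s6}.
Now take the λ-closure:
From s6 via λ: add s10.
From s10 via λ: add s3.
From s3 via λ: add s8, s12.
From s12 via λ: add s4.
From s4 via λ: add s11, s13.
From s11 via λ: add s0.
No new states can be added; the closed set is {s0, s3, s4, s6, s8, s10, s11, s12, s13}.

{s0, s3, s4, s6, s8, s10, s11, s12, s13}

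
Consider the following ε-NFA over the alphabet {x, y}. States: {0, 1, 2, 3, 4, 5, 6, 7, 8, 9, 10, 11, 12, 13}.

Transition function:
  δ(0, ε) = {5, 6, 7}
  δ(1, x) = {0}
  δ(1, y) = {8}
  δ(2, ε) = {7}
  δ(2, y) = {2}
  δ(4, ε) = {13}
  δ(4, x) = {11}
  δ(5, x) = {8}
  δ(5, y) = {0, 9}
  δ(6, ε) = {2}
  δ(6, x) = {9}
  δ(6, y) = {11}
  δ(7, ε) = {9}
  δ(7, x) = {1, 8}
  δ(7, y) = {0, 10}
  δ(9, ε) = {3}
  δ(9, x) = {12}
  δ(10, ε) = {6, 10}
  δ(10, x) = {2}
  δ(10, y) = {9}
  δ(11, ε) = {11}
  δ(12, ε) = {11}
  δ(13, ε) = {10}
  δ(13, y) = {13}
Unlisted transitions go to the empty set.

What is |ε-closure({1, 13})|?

8

Start with {1, 13}.
From 13 via ε: add 10.
From 10 via ε: add 6.
From 6 via ε: add 2.
From 2 via ε: add 7.
From 7 via ε: add 9.
From 9 via ε: add 3.
ε-closure = {1, 2, 3, 6, 7, 9, 10, 13}, which has 8 states.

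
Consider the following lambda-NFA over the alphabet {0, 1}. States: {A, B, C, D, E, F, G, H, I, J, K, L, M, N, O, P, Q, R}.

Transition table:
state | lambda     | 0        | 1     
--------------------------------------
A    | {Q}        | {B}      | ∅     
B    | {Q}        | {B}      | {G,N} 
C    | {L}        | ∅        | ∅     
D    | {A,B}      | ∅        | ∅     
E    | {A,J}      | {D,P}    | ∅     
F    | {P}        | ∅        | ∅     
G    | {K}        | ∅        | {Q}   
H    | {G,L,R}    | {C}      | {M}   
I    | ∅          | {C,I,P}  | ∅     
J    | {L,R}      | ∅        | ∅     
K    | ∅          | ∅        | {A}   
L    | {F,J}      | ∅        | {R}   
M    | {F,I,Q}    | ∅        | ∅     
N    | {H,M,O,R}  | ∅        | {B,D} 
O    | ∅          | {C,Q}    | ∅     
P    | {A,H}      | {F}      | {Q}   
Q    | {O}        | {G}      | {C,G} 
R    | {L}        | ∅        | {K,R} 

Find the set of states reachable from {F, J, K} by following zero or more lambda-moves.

Start with {F, J, K}.
From F via lambda: add P.
From J via lambda: add L, R.
From P via lambda: add A, H.
From A via lambda: add Q.
From H via lambda: add G.
From Q via lambda: add O.
No new states can be added; the closed set is {A, F, G, H, J, K, L, O, P, Q, R}.

{A, F, G, H, J, K, L, O, P, Q, R}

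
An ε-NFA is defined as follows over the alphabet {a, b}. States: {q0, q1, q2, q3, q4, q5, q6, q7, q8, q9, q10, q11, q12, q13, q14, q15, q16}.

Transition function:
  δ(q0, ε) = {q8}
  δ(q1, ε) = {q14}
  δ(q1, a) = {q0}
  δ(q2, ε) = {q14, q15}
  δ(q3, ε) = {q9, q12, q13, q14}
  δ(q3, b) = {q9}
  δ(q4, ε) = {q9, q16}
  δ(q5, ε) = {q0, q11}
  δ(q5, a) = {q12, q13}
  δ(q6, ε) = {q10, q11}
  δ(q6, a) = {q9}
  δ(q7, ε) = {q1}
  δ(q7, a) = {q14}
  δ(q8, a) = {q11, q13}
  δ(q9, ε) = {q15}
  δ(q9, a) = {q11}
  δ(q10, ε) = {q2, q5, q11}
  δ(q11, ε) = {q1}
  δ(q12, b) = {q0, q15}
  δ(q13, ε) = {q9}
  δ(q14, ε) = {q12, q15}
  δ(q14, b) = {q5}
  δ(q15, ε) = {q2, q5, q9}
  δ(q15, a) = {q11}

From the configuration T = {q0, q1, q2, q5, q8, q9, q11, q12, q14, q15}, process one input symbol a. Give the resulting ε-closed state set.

{q0, q1, q2, q5, q8, q9, q11, q12, q13, q14, q15}

q1 on a → {q0}.
q5 on a → {q12, q13}.
q8 on a → {q11, q13}.
q9 on a → {q11}.
q15 on a → {q11}.
No a-transition from q0, q2, q11, q12, q14.
Union after reading a: {q0, q11, q12, q13}.
Now take the ε-closure:
From q0 via ε: add q8.
From q11 via ε: add q1.
From q13 via ε: add q9.
From q1 via ε: add q14.
From q9 via ε: add q15.
From q15 via ε: add q2, q5.
No new states can be added; the closed set is {q0, q1, q2, q5, q8, q9, q11, q12, q13, q14, q15}.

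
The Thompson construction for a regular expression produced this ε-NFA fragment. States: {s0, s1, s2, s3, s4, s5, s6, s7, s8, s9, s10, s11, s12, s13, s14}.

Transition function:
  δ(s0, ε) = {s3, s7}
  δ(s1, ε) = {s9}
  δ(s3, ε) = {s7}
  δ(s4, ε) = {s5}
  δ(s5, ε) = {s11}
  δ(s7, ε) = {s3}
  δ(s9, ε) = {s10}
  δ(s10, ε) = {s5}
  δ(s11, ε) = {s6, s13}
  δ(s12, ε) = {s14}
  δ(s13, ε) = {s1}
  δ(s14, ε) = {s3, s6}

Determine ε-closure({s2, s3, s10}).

Start with {s2, s3, s10}.
From s3 via ε: add s7.
From s10 via ε: add s5.
From s5 via ε: add s11.
From s11 via ε: add s6, s13.
From s13 via ε: add s1.
From s1 via ε: add s9.
No new states can be added; the closed set is {s1, s2, s3, s5, s6, s7, s9, s10, s11, s13}.

{s1, s2, s3, s5, s6, s7, s9, s10, s11, s13}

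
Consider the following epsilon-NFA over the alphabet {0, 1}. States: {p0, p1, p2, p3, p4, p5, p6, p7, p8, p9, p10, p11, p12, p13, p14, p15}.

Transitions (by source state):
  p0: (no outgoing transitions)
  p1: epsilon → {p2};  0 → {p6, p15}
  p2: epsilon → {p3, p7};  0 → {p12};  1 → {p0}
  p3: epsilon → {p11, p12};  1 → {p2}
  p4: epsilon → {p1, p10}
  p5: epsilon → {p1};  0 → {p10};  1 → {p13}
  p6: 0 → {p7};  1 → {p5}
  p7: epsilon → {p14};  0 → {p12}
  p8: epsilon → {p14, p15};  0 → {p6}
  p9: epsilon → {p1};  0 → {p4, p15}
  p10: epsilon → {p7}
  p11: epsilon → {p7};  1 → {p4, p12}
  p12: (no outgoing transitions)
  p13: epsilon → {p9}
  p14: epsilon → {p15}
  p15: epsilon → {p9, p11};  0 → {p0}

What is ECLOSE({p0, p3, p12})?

Start with {p0, p3, p12}.
From p3 via epsilon: add p11.
From p11 via epsilon: add p7.
From p7 via epsilon: add p14.
From p14 via epsilon: add p15.
From p15 via epsilon: add p9.
From p9 via epsilon: add p1.
From p1 via epsilon: add p2.
No new states can be added; the closed set is {p0, p1, p2, p3, p7, p9, p11, p12, p14, p15}.

{p0, p1, p2, p3, p7, p9, p11, p12, p14, p15}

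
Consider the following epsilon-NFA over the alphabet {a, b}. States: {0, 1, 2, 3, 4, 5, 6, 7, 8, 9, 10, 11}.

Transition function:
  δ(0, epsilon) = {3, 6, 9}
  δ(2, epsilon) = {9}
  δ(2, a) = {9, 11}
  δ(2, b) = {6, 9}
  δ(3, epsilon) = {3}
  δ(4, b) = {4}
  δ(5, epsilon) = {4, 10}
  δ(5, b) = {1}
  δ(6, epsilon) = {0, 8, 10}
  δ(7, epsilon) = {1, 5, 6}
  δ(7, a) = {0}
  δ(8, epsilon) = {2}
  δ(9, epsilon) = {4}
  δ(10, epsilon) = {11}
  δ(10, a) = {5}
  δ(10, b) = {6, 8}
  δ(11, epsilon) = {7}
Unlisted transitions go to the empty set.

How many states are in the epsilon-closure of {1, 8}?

5

Start with {1, 8}.
From 8 via epsilon: add 2.
From 2 via epsilon: add 9.
From 9 via epsilon: add 4.
epsilon-closure = {1, 2, 4, 8, 9}, which has 5 states.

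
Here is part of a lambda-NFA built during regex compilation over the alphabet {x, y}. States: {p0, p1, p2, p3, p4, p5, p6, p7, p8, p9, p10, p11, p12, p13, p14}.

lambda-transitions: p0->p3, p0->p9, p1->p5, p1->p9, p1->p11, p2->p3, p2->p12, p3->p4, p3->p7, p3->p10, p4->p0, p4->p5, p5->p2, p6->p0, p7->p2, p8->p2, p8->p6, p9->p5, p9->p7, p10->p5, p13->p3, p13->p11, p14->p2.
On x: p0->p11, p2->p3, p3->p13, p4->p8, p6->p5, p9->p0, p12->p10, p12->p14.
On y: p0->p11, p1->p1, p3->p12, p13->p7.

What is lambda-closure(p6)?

Start with {p6}.
From p6 via lambda: add p0.
From p0 via lambda: add p3, p9.
From p3 via lambda: add p4, p7, p10.
From p9 via lambda: add p5.
From p5 via lambda: add p2.
From p2 via lambda: add p12.
No new states can be added; the closed set is {p0, p2, p3, p4, p5, p6, p7, p9, p10, p12}.

{p0, p2, p3, p4, p5, p6, p7, p9, p10, p12}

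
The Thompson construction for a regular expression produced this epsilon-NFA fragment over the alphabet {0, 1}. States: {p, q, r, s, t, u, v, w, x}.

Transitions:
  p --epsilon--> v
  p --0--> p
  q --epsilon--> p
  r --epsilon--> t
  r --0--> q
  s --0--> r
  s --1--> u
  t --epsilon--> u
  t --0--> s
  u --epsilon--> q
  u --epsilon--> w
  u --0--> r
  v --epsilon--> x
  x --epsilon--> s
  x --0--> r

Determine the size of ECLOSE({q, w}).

6

Start with {q, w}.
From q via epsilon: add p.
From p via epsilon: add v.
From v via epsilon: add x.
From x via epsilon: add s.
epsilon-closure = {p, q, s, v, w, x}, which has 6 states.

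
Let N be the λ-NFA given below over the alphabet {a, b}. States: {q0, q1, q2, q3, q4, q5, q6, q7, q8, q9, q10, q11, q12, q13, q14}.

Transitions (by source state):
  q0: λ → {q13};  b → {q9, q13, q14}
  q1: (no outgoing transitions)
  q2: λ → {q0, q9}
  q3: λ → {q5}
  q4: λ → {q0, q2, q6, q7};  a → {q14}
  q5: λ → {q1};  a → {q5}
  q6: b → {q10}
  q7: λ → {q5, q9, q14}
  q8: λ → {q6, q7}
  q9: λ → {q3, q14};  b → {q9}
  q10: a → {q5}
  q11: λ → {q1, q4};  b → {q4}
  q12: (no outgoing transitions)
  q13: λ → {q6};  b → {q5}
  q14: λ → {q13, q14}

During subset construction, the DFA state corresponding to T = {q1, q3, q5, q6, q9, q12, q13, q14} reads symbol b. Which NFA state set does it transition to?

{q1, q3, q5, q6, q9, q10, q13, q14}

q6 on b → {q10}.
q9 on b → {q9}.
q13 on b → {q5}.
No b-transition from q1, q3, q5, q12, q14.
Union after reading b: {q5, q9, q10}.
Now take the λ-closure:
From q5 via λ: add q1.
From q9 via λ: add q3, q14.
From q14 via λ: add q13.
From q13 via λ: add q6.
No new states can be added; the closed set is {q1, q3, q5, q6, q9, q10, q13, q14}.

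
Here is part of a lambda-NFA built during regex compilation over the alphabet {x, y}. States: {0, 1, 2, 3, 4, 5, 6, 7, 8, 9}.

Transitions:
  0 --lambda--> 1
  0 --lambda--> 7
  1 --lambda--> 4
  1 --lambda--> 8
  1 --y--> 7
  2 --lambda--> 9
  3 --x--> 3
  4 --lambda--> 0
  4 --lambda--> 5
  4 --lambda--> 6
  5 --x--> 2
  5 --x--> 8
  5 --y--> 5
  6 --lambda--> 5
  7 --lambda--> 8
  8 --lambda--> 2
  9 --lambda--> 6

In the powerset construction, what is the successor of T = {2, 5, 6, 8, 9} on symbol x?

5 on x → {2, 8}.
No x-transition from 2, 6, 8, 9.
Union after reading x: {2, 8}.
Now take the lambda-closure:
From 2 via lambda: add 9.
From 9 via lambda: add 6.
From 6 via lambda: add 5.
No new states can be added; the closed set is {2, 5, 6, 8, 9}.

{2, 5, 6, 8, 9}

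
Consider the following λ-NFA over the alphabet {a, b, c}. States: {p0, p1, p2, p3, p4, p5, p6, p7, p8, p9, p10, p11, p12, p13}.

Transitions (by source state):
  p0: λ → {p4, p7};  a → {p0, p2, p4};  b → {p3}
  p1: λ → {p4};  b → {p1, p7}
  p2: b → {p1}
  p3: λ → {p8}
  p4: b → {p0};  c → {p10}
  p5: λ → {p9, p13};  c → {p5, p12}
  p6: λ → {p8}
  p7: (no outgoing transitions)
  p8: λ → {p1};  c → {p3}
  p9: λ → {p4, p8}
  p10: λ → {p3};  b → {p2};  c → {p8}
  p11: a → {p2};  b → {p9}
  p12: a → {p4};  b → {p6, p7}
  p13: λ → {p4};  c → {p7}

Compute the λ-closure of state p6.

Start with {p6}.
From p6 via λ: add p8.
From p8 via λ: add p1.
From p1 via λ: add p4.
No new states can be added; the closed set is {p1, p4, p6, p8}.

{p1, p4, p6, p8}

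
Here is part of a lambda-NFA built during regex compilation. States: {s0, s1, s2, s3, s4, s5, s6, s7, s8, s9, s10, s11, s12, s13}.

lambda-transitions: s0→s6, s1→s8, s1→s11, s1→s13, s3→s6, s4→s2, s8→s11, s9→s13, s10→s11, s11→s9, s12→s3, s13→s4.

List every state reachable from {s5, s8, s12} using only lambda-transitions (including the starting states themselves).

Start with {s5, s8, s12}.
From s8 via lambda: add s11.
From s12 via lambda: add s3.
From s3 via lambda: add s6.
From s11 via lambda: add s9.
From s9 via lambda: add s13.
From s13 via lambda: add s4.
From s4 via lambda: add s2.
No new states can be added; the closed set is {s2, s3, s4, s5, s6, s8, s9, s11, s12, s13}.

{s2, s3, s4, s5, s6, s8, s9, s11, s12, s13}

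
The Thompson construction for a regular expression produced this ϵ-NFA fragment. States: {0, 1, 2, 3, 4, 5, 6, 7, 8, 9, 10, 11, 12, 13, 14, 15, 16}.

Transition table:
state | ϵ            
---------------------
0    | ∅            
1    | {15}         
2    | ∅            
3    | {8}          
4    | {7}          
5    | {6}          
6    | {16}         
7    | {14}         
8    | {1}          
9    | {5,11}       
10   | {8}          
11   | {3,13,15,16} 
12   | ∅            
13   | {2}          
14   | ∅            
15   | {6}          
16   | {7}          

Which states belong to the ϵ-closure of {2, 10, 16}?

{1, 2, 6, 7, 8, 10, 14, 15, 16}

Start with {2, 10, 16}.
From 10 via ϵ: add 8.
From 16 via ϵ: add 7.
From 7 via ϵ: add 14.
From 8 via ϵ: add 1.
From 1 via ϵ: add 15.
From 15 via ϵ: add 6.
No new states can be added; the closed set is {1, 2, 6, 7, 8, 10, 14, 15, 16}.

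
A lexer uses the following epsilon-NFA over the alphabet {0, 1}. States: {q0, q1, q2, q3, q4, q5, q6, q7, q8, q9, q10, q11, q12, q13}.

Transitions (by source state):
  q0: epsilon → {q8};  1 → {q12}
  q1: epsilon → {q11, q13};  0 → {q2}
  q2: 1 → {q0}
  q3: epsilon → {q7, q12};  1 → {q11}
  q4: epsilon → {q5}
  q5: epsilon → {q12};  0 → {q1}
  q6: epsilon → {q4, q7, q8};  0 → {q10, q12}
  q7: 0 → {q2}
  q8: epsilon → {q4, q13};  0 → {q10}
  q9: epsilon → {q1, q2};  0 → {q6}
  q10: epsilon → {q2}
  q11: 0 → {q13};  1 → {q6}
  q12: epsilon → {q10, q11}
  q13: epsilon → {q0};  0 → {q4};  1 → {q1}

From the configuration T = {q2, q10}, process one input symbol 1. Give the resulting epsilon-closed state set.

q2 on 1 → {q0}.
No 1-transition from q10.
Union after reading 1: {q0}.
Now take the epsilon-closure:
From q0 via epsilon: add q8.
From q8 via epsilon: add q4, q13.
From q4 via epsilon: add q5.
From q5 via epsilon: add q12.
From q12 via epsilon: add q10, q11.
From q10 via epsilon: add q2.
No new states can be added; the closed set is {q0, q2, q4, q5, q8, q10, q11, q12, q13}.

{q0, q2, q4, q5, q8, q10, q11, q12, q13}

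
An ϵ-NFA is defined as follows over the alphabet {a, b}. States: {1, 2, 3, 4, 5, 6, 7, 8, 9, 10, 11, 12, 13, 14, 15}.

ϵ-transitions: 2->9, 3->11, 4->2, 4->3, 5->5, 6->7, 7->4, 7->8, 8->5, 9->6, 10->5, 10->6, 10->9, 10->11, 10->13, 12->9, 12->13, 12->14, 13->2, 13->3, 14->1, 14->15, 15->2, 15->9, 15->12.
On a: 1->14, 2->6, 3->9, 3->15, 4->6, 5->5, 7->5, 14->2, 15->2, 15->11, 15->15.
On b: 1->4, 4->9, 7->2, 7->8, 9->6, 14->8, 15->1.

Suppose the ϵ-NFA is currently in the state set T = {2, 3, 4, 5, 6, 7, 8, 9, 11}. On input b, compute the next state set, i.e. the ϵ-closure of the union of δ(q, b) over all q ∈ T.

4 on b → {9}.
7 on b → {2, 8}.
9 on b → {6}.
No b-transition from 2, 3, 5, 6, 8, 11.
Union after reading b: {2, 6, 8, 9}.
Now take the ϵ-closure:
From 6 via ϵ: add 7.
From 8 via ϵ: add 5.
From 7 via ϵ: add 4.
From 4 via ϵ: add 3.
From 3 via ϵ: add 11.
No new states can be added; the closed set is {2, 3, 4, 5, 6, 7, 8, 9, 11}.

{2, 3, 4, 5, 6, 7, 8, 9, 11}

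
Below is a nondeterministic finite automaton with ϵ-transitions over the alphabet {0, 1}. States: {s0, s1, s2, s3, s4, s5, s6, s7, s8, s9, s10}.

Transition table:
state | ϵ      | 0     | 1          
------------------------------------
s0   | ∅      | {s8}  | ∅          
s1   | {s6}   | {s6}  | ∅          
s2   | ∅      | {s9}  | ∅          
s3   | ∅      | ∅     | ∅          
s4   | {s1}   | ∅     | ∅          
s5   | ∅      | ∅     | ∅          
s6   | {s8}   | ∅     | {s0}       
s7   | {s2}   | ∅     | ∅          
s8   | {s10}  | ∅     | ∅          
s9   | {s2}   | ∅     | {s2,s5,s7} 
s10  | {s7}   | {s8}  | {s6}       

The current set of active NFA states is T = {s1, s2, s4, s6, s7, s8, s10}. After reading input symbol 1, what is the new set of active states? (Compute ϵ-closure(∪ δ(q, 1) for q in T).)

{s0, s2, s6, s7, s8, s10}

s6 on 1 → {s0}.
s10 on 1 → {s6}.
No 1-transition from s1, s2, s4, s7, s8.
Union after reading 1: {s0, s6}.
Now take the ϵ-closure:
From s6 via ϵ: add s8.
From s8 via ϵ: add s10.
From s10 via ϵ: add s7.
From s7 via ϵ: add s2.
No new states can be added; the closed set is {s0, s2, s6, s7, s8, s10}.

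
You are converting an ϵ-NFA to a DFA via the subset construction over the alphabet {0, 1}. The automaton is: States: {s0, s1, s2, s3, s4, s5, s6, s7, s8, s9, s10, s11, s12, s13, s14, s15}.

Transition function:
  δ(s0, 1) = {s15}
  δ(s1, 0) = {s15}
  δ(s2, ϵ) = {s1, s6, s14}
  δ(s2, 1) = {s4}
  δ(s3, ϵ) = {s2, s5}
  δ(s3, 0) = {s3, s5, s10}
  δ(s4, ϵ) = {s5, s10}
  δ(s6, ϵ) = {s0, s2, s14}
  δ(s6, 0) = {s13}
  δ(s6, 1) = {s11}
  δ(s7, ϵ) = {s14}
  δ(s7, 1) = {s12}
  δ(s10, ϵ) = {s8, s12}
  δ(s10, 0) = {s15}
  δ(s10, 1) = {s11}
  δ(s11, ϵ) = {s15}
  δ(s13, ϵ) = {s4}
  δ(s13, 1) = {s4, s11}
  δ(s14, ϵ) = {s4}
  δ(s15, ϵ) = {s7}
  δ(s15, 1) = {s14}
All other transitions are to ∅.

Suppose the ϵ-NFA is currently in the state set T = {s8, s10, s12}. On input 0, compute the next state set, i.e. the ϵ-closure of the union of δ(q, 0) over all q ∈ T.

{s4, s5, s7, s8, s10, s12, s14, s15}

s10 on 0 → {s15}.
No 0-transition from s8, s12.
Union after reading 0: {s15}.
Now take the ϵ-closure:
From s15 via ϵ: add s7.
From s7 via ϵ: add s14.
From s14 via ϵ: add s4.
From s4 via ϵ: add s5, s10.
From s10 via ϵ: add s8, s12.
No new states can be added; the closed set is {s4, s5, s7, s8, s10, s12, s14, s15}.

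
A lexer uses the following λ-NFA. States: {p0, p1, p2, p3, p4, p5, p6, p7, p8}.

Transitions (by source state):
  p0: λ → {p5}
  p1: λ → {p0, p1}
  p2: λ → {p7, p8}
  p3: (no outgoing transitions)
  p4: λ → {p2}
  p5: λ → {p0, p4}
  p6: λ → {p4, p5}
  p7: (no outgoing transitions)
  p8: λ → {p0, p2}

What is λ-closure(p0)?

{p0, p2, p4, p5, p7, p8}

Start with {p0}.
From p0 via λ: add p5.
From p5 via λ: add p4.
From p4 via λ: add p2.
From p2 via λ: add p7, p8.
No new states can be added; the closed set is {p0, p2, p4, p5, p7, p8}.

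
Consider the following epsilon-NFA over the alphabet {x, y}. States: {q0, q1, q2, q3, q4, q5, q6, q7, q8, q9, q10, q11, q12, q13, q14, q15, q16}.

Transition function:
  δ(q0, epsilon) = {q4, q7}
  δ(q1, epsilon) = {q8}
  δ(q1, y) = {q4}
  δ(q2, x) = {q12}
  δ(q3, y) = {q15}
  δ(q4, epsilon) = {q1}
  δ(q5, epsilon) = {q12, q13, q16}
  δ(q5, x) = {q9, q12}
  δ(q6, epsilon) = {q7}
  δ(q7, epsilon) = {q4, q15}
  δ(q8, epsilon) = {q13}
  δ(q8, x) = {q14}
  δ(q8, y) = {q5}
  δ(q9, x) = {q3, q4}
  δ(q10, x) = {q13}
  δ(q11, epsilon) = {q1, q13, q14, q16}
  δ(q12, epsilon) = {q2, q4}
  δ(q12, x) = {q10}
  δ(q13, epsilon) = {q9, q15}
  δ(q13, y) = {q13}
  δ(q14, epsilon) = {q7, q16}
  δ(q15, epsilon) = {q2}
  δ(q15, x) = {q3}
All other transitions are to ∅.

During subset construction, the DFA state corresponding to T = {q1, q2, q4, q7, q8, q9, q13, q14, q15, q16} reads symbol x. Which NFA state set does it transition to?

q2 on x → {q12}.
q8 on x → {q14}.
q9 on x → {q3, q4}.
q15 on x → {q3}.
No x-transition from q1, q4, q7, q13, q14, q16.
Union after reading x: {q3, q4, q12, q14}.
Now take the epsilon-closure:
From q4 via epsilon: add q1.
From q12 via epsilon: add q2.
From q14 via epsilon: add q7, q16.
From q1 via epsilon: add q8.
From q7 via epsilon: add q15.
From q8 via epsilon: add q13.
From q13 via epsilon: add q9.
No new states can be added; the closed set is {q1, q2, q3, q4, q7, q8, q9, q12, q13, q14, q15, q16}.

{q1, q2, q3, q4, q7, q8, q9, q12, q13, q14, q15, q16}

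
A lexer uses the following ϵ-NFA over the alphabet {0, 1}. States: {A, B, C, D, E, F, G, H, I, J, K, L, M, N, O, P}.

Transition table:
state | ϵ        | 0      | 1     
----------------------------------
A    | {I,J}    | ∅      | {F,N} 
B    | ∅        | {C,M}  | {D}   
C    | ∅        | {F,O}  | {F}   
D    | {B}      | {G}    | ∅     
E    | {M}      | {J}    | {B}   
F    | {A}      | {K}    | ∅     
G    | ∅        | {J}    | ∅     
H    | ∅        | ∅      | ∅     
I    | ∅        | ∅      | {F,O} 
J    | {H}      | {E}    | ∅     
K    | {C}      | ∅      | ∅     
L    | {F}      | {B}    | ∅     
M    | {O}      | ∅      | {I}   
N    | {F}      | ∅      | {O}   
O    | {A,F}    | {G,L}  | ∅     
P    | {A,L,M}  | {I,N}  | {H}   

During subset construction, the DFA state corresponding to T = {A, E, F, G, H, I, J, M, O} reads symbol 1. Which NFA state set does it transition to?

{A, B, F, H, I, J, N, O}

A on 1 → {F, N}.
E on 1 → {B}.
I on 1 → {F, O}.
M on 1 → {I}.
No 1-transition from F, G, H, J, O.
Union after reading 1: {B, F, I, N, O}.
Now take the ϵ-closure:
From F via ϵ: add A.
From A via ϵ: add J.
From J via ϵ: add H.
No new states can be added; the closed set is {A, B, F, H, I, J, N, O}.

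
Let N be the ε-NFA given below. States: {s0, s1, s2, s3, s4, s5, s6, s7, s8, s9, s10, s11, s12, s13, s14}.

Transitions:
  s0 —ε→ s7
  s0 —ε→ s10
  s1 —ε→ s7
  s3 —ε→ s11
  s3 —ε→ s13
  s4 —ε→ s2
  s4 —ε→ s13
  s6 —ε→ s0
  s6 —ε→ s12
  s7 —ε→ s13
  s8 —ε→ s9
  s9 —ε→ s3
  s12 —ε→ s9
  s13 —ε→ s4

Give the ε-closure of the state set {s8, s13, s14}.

{s2, s3, s4, s8, s9, s11, s13, s14}

Start with {s8, s13, s14}.
From s8 via ε: add s9.
From s13 via ε: add s4.
From s4 via ε: add s2.
From s9 via ε: add s3.
From s3 via ε: add s11.
No new states can be added; the closed set is {s2, s3, s4, s8, s9, s11, s13, s14}.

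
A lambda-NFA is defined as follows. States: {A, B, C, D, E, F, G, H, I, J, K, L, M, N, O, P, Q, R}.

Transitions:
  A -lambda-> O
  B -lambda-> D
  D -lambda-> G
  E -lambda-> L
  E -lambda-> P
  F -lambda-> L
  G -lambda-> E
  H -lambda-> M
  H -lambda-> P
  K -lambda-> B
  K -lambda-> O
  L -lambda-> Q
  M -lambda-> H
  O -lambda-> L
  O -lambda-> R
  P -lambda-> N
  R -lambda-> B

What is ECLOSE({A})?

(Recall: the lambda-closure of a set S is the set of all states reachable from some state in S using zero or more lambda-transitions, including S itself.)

{A, B, D, E, G, L, N, O, P, Q, R}

Start with {A}.
From A via lambda: add O.
From O via lambda: add L, R.
From L via lambda: add Q.
From R via lambda: add B.
From B via lambda: add D.
From D via lambda: add G.
From G via lambda: add E.
From E via lambda: add P.
From P via lambda: add N.
No new states can be added; the closed set is {A, B, D, E, G, L, N, O, P, Q, R}.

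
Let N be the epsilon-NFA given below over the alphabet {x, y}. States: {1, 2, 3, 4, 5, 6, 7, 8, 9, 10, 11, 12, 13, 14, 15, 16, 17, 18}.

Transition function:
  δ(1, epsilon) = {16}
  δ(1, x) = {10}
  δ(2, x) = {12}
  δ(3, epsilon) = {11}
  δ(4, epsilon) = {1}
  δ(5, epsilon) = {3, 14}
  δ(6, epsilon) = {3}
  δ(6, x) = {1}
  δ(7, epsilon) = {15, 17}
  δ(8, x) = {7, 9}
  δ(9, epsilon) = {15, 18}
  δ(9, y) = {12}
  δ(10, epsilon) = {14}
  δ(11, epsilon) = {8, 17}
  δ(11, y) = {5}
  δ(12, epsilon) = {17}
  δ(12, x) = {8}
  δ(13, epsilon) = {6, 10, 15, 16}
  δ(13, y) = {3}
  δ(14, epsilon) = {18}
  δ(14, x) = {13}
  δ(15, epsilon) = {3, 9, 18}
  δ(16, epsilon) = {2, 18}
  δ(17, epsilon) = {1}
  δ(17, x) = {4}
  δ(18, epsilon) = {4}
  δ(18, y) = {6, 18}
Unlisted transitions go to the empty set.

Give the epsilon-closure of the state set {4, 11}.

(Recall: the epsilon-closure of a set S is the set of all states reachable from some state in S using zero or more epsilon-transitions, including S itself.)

{1, 2, 4, 8, 11, 16, 17, 18}

Start with {4, 11}.
From 4 via epsilon: add 1.
From 11 via epsilon: add 8, 17.
From 1 via epsilon: add 16.
From 16 via epsilon: add 2, 18.
No new states can be added; the closed set is {1, 2, 4, 8, 11, 16, 17, 18}.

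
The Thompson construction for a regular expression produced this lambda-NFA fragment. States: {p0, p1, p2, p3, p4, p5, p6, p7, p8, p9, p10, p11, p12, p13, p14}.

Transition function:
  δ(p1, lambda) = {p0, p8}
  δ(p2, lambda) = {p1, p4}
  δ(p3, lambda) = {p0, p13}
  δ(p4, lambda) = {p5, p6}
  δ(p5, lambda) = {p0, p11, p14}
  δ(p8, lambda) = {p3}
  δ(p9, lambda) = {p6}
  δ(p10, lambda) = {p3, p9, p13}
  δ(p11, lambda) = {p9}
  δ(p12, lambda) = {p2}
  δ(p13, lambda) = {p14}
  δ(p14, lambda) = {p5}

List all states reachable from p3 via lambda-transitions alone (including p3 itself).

Start with {p3}.
From p3 via lambda: add p0, p13.
From p13 via lambda: add p14.
From p14 via lambda: add p5.
From p5 via lambda: add p11.
From p11 via lambda: add p9.
From p9 via lambda: add p6.
No new states can be added; the closed set is {p0, p3, p5, p6, p9, p11, p13, p14}.

{p0, p3, p5, p6, p9, p11, p13, p14}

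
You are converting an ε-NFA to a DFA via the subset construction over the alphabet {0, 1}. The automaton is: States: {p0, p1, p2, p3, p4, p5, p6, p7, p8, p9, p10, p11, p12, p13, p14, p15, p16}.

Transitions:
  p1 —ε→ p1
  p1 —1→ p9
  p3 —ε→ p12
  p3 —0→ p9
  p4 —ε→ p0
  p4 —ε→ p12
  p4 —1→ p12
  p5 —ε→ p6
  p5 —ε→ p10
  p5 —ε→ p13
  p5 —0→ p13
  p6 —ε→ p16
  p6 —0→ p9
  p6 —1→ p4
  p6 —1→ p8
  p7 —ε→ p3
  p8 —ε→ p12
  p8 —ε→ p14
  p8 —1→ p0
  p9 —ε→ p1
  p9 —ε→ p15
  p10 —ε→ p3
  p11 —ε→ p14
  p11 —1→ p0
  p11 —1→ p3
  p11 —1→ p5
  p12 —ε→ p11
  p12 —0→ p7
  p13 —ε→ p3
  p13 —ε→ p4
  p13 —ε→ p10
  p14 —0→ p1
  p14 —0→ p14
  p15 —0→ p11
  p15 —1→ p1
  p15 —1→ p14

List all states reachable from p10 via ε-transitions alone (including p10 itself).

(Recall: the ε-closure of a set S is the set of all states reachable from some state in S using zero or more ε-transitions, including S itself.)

{p3, p10, p11, p12, p14}

Start with {p10}.
From p10 via ε: add p3.
From p3 via ε: add p12.
From p12 via ε: add p11.
From p11 via ε: add p14.
No new states can be added; the closed set is {p3, p10, p11, p12, p14}.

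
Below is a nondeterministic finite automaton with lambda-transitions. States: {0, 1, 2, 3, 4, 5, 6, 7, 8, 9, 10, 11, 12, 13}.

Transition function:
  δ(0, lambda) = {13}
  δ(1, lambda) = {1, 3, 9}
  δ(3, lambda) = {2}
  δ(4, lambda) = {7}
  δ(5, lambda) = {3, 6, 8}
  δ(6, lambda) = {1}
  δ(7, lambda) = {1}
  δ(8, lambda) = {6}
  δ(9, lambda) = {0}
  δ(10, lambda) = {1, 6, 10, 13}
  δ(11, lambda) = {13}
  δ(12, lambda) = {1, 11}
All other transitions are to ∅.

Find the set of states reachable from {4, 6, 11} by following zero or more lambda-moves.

Start with {4, 6, 11}.
From 4 via lambda: add 7.
From 6 via lambda: add 1.
From 11 via lambda: add 13.
From 1 via lambda: add 3, 9.
From 3 via lambda: add 2.
From 9 via lambda: add 0.
No new states can be added; the closed set is {0, 1, 2, 3, 4, 6, 7, 9, 11, 13}.

{0, 1, 2, 3, 4, 6, 7, 9, 11, 13}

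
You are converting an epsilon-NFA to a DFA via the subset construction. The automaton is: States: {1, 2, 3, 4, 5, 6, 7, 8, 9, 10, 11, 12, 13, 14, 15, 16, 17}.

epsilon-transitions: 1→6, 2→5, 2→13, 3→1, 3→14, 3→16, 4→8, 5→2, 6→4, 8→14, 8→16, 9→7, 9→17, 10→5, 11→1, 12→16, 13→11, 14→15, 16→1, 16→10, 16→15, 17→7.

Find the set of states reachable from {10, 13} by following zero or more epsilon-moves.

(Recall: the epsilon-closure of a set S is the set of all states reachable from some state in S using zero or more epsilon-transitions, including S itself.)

Start with {10, 13}.
From 10 via epsilon: add 5.
From 13 via epsilon: add 11.
From 5 via epsilon: add 2.
From 11 via epsilon: add 1.
From 1 via epsilon: add 6.
From 6 via epsilon: add 4.
From 4 via epsilon: add 8.
From 8 via epsilon: add 14, 16.
From 14 via epsilon: add 15.
No new states can be added; the closed set is {1, 2, 4, 5, 6, 8, 10, 11, 13, 14, 15, 16}.

{1, 2, 4, 5, 6, 8, 10, 11, 13, 14, 15, 16}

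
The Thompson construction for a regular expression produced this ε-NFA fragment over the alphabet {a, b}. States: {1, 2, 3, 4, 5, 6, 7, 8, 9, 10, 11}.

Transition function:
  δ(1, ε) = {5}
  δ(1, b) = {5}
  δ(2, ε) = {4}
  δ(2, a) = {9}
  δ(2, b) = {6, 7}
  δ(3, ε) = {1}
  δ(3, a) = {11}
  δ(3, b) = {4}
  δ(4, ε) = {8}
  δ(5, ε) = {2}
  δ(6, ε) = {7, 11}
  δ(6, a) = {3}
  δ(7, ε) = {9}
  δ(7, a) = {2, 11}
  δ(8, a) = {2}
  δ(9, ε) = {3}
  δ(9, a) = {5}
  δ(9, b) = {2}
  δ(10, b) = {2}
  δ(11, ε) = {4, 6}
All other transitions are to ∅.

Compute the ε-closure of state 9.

Start with {9}.
From 9 via ε: add 3.
From 3 via ε: add 1.
From 1 via ε: add 5.
From 5 via ε: add 2.
From 2 via ε: add 4.
From 4 via ε: add 8.
No new states can be added; the closed set is {1, 2, 3, 4, 5, 8, 9}.

{1, 2, 3, 4, 5, 8, 9}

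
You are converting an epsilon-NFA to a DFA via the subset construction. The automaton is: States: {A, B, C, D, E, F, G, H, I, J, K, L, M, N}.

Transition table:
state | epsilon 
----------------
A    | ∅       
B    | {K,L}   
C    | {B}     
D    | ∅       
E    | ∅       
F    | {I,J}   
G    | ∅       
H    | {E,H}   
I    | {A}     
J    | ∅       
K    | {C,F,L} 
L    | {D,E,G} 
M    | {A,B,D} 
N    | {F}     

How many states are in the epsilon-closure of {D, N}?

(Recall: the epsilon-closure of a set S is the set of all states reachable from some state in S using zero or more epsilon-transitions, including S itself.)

6

Start with {D, N}.
From N via epsilon: add F.
From F via epsilon: add I, J.
From I via epsilon: add A.
epsilon-closure = {A, D, F, I, J, N}, which has 6 states.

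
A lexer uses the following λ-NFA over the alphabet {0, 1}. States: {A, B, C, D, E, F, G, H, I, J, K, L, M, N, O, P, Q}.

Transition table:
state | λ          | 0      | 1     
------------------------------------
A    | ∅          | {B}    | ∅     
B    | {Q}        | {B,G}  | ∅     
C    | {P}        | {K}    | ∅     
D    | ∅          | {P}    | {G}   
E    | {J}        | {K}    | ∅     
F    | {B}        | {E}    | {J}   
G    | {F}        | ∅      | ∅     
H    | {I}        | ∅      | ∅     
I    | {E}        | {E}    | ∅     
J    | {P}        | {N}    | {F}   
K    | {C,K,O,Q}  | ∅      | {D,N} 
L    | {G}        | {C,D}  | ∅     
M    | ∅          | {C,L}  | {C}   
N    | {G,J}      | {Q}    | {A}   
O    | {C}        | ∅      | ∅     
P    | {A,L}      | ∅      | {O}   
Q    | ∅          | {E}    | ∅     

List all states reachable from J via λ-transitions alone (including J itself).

{A, B, F, G, J, L, P, Q}

Start with {J}.
From J via λ: add P.
From P via λ: add A, L.
From L via λ: add G.
From G via λ: add F.
From F via λ: add B.
From B via λ: add Q.
No new states can be added; the closed set is {A, B, F, G, J, L, P, Q}.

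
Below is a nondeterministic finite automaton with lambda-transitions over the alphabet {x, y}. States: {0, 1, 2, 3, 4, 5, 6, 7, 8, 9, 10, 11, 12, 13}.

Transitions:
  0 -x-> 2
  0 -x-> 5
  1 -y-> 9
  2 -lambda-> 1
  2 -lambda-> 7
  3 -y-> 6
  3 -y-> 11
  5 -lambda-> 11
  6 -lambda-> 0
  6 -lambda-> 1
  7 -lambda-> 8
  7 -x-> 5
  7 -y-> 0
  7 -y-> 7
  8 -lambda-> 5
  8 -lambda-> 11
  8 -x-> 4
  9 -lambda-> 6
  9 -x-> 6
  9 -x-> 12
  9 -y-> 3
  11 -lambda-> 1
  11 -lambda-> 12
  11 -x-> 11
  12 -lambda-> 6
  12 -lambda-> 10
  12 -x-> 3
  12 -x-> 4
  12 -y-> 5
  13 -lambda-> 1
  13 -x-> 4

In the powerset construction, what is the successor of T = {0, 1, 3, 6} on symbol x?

0 on x → {2, 5}.
No x-transition from 1, 3, 6.
Union after reading x: {2, 5}.
Now take the lambda-closure:
From 2 via lambda: add 1, 7.
From 5 via lambda: add 11.
From 7 via lambda: add 8.
From 11 via lambda: add 12.
From 12 via lambda: add 6, 10.
From 6 via lambda: add 0.
No new states can be added; the closed set is {0, 1, 2, 5, 6, 7, 8, 10, 11, 12}.

{0, 1, 2, 5, 6, 7, 8, 10, 11, 12}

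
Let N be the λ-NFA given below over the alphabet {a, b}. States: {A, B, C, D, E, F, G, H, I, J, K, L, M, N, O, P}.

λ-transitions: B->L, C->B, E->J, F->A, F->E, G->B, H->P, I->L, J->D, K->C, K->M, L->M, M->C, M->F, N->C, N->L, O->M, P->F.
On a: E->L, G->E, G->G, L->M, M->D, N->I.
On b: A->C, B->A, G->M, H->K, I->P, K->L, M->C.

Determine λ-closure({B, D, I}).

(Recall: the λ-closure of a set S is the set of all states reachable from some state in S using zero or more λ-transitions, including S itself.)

{A, B, C, D, E, F, I, J, L, M}

Start with {B, D, I}.
From B via λ: add L.
From L via λ: add M.
From M via λ: add C, F.
From F via λ: add A, E.
From E via λ: add J.
No new states can be added; the closed set is {A, B, C, D, E, F, I, J, L, M}.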